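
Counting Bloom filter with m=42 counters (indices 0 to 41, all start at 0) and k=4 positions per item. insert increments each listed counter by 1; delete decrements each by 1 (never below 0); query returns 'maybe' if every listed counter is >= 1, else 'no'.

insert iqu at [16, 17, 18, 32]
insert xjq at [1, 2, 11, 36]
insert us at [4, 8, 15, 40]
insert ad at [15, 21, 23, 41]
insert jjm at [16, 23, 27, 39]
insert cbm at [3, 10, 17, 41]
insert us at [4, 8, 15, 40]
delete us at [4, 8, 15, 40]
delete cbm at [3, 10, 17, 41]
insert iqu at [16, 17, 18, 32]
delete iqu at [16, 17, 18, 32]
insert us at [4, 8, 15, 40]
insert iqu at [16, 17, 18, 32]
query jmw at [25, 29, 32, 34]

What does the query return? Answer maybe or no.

Answer: no

Derivation:
Step 1: insert iqu at [16, 17, 18, 32] -> counters=[0,0,0,0,0,0,0,0,0,0,0,0,0,0,0,0,1,1,1,0,0,0,0,0,0,0,0,0,0,0,0,0,1,0,0,0,0,0,0,0,0,0]
Step 2: insert xjq at [1, 2, 11, 36] -> counters=[0,1,1,0,0,0,0,0,0,0,0,1,0,0,0,0,1,1,1,0,0,0,0,0,0,0,0,0,0,0,0,0,1,0,0,0,1,0,0,0,0,0]
Step 3: insert us at [4, 8, 15, 40] -> counters=[0,1,1,0,1,0,0,0,1,0,0,1,0,0,0,1,1,1,1,0,0,0,0,0,0,0,0,0,0,0,0,0,1,0,0,0,1,0,0,0,1,0]
Step 4: insert ad at [15, 21, 23, 41] -> counters=[0,1,1,0,1,0,0,0,1,0,0,1,0,0,0,2,1,1,1,0,0,1,0,1,0,0,0,0,0,0,0,0,1,0,0,0,1,0,0,0,1,1]
Step 5: insert jjm at [16, 23, 27, 39] -> counters=[0,1,1,0,1,0,0,0,1,0,0,1,0,0,0,2,2,1,1,0,0,1,0,2,0,0,0,1,0,0,0,0,1,0,0,0,1,0,0,1,1,1]
Step 6: insert cbm at [3, 10, 17, 41] -> counters=[0,1,1,1,1,0,0,0,1,0,1,1,0,0,0,2,2,2,1,0,0,1,0,2,0,0,0,1,0,0,0,0,1,0,0,0,1,0,0,1,1,2]
Step 7: insert us at [4, 8, 15, 40] -> counters=[0,1,1,1,2,0,0,0,2,0,1,1,0,0,0,3,2,2,1,0,0,1,0,2,0,0,0,1,0,0,0,0,1,0,0,0,1,0,0,1,2,2]
Step 8: delete us at [4, 8, 15, 40] -> counters=[0,1,1,1,1,0,0,0,1,0,1,1,0,0,0,2,2,2,1,0,0,1,0,2,0,0,0,1,0,0,0,0,1,0,0,0,1,0,0,1,1,2]
Step 9: delete cbm at [3, 10, 17, 41] -> counters=[0,1,1,0,1,0,0,0,1,0,0,1,0,0,0,2,2,1,1,0,0,1,0,2,0,0,0,1,0,0,0,0,1,0,0,0,1,0,0,1,1,1]
Step 10: insert iqu at [16, 17, 18, 32] -> counters=[0,1,1,0,1,0,0,0,1,0,0,1,0,0,0,2,3,2,2,0,0,1,0,2,0,0,0,1,0,0,0,0,2,0,0,0,1,0,0,1,1,1]
Step 11: delete iqu at [16, 17, 18, 32] -> counters=[0,1,1,0,1,0,0,0,1,0,0,1,0,0,0,2,2,1,1,0,0,1,0,2,0,0,0,1,0,0,0,0,1,0,0,0,1,0,0,1,1,1]
Step 12: insert us at [4, 8, 15, 40] -> counters=[0,1,1,0,2,0,0,0,2,0,0,1,0,0,0,3,2,1,1,0,0,1,0,2,0,0,0,1,0,0,0,0,1,0,0,0,1,0,0,1,2,1]
Step 13: insert iqu at [16, 17, 18, 32] -> counters=[0,1,1,0,2,0,0,0,2,0,0,1,0,0,0,3,3,2,2,0,0,1,0,2,0,0,0,1,0,0,0,0,2,0,0,0,1,0,0,1,2,1]
Query jmw: check counters[25]=0 counters[29]=0 counters[32]=2 counters[34]=0 -> no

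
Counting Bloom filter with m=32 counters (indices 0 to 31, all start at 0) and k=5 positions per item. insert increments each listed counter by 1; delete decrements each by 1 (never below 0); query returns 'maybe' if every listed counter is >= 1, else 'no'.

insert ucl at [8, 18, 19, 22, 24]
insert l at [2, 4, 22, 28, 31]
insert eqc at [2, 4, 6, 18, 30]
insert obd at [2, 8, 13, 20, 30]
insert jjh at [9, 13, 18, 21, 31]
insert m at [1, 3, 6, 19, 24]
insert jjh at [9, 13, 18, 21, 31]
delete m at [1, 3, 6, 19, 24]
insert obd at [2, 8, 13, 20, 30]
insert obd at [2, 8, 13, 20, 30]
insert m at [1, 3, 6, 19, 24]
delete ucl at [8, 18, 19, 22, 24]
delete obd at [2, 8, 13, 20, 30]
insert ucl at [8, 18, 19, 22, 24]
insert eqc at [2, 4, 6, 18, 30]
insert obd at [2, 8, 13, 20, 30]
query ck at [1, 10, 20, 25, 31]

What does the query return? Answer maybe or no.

Step 1: insert ucl at [8, 18, 19, 22, 24] -> counters=[0,0,0,0,0,0,0,0,1,0,0,0,0,0,0,0,0,0,1,1,0,0,1,0,1,0,0,0,0,0,0,0]
Step 2: insert l at [2, 4, 22, 28, 31] -> counters=[0,0,1,0,1,0,0,0,1,0,0,0,0,0,0,0,0,0,1,1,0,0,2,0,1,0,0,0,1,0,0,1]
Step 3: insert eqc at [2, 4, 6, 18, 30] -> counters=[0,0,2,0,2,0,1,0,1,0,0,0,0,0,0,0,0,0,2,1,0,0,2,0,1,0,0,0,1,0,1,1]
Step 4: insert obd at [2, 8, 13, 20, 30] -> counters=[0,0,3,0,2,0,1,0,2,0,0,0,0,1,0,0,0,0,2,1,1,0,2,0,1,0,0,0,1,0,2,1]
Step 5: insert jjh at [9, 13, 18, 21, 31] -> counters=[0,0,3,0,2,0,1,0,2,1,0,0,0,2,0,0,0,0,3,1,1,1,2,0,1,0,0,0,1,0,2,2]
Step 6: insert m at [1, 3, 6, 19, 24] -> counters=[0,1,3,1,2,0,2,0,2,1,0,0,0,2,0,0,0,0,3,2,1,1,2,0,2,0,0,0,1,0,2,2]
Step 7: insert jjh at [9, 13, 18, 21, 31] -> counters=[0,1,3,1,2,0,2,0,2,2,0,0,0,3,0,0,0,0,4,2,1,2,2,0,2,0,0,0,1,0,2,3]
Step 8: delete m at [1, 3, 6, 19, 24] -> counters=[0,0,3,0,2,0,1,0,2,2,0,0,0,3,0,0,0,0,4,1,1,2,2,0,1,0,0,0,1,0,2,3]
Step 9: insert obd at [2, 8, 13, 20, 30] -> counters=[0,0,4,0,2,0,1,0,3,2,0,0,0,4,0,0,0,0,4,1,2,2,2,0,1,0,0,0,1,0,3,3]
Step 10: insert obd at [2, 8, 13, 20, 30] -> counters=[0,0,5,0,2,0,1,0,4,2,0,0,0,5,0,0,0,0,4,1,3,2,2,0,1,0,0,0,1,0,4,3]
Step 11: insert m at [1, 3, 6, 19, 24] -> counters=[0,1,5,1,2,0,2,0,4,2,0,0,0,5,0,0,0,0,4,2,3,2,2,0,2,0,0,0,1,0,4,3]
Step 12: delete ucl at [8, 18, 19, 22, 24] -> counters=[0,1,5,1,2,0,2,0,3,2,0,0,0,5,0,0,0,0,3,1,3,2,1,0,1,0,0,0,1,0,4,3]
Step 13: delete obd at [2, 8, 13, 20, 30] -> counters=[0,1,4,1,2,0,2,0,2,2,0,0,0,4,0,0,0,0,3,1,2,2,1,0,1,0,0,0,1,0,3,3]
Step 14: insert ucl at [8, 18, 19, 22, 24] -> counters=[0,1,4,1,2,0,2,0,3,2,0,0,0,4,0,0,0,0,4,2,2,2,2,0,2,0,0,0,1,0,3,3]
Step 15: insert eqc at [2, 4, 6, 18, 30] -> counters=[0,1,5,1,3,0,3,0,3,2,0,0,0,4,0,0,0,0,5,2,2,2,2,0,2,0,0,0,1,0,4,3]
Step 16: insert obd at [2, 8, 13, 20, 30] -> counters=[0,1,6,1,3,0,3,0,4,2,0,0,0,5,0,0,0,0,5,2,3,2,2,0,2,0,0,0,1,0,5,3]
Query ck: check counters[1]=1 counters[10]=0 counters[20]=3 counters[25]=0 counters[31]=3 -> no

Answer: no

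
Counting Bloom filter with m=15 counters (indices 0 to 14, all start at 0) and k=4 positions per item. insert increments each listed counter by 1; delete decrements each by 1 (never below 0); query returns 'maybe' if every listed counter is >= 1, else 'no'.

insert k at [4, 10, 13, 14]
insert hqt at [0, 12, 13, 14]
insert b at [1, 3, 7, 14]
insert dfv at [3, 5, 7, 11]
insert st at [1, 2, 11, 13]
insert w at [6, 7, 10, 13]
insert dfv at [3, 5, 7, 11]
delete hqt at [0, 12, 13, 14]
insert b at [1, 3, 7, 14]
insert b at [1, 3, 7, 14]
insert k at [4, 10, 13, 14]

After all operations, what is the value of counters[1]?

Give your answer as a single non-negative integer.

Step 1: insert k at [4, 10, 13, 14] -> counters=[0,0,0,0,1,0,0,0,0,0,1,0,0,1,1]
Step 2: insert hqt at [0, 12, 13, 14] -> counters=[1,0,0,0,1,0,0,0,0,0,1,0,1,2,2]
Step 3: insert b at [1, 3, 7, 14] -> counters=[1,1,0,1,1,0,0,1,0,0,1,0,1,2,3]
Step 4: insert dfv at [3, 5, 7, 11] -> counters=[1,1,0,2,1,1,0,2,0,0,1,1,1,2,3]
Step 5: insert st at [1, 2, 11, 13] -> counters=[1,2,1,2,1,1,0,2,0,0,1,2,1,3,3]
Step 6: insert w at [6, 7, 10, 13] -> counters=[1,2,1,2,1,1,1,3,0,0,2,2,1,4,3]
Step 7: insert dfv at [3, 5, 7, 11] -> counters=[1,2,1,3,1,2,1,4,0,0,2,3,1,4,3]
Step 8: delete hqt at [0, 12, 13, 14] -> counters=[0,2,1,3,1,2,1,4,0,0,2,3,0,3,2]
Step 9: insert b at [1, 3, 7, 14] -> counters=[0,3,1,4,1,2,1,5,0,0,2,3,0,3,3]
Step 10: insert b at [1, 3, 7, 14] -> counters=[0,4,1,5,1,2,1,6,0,0,2,3,0,3,4]
Step 11: insert k at [4, 10, 13, 14] -> counters=[0,4,1,5,2,2,1,6,0,0,3,3,0,4,5]
Final counters=[0,4,1,5,2,2,1,6,0,0,3,3,0,4,5] -> counters[1]=4

Answer: 4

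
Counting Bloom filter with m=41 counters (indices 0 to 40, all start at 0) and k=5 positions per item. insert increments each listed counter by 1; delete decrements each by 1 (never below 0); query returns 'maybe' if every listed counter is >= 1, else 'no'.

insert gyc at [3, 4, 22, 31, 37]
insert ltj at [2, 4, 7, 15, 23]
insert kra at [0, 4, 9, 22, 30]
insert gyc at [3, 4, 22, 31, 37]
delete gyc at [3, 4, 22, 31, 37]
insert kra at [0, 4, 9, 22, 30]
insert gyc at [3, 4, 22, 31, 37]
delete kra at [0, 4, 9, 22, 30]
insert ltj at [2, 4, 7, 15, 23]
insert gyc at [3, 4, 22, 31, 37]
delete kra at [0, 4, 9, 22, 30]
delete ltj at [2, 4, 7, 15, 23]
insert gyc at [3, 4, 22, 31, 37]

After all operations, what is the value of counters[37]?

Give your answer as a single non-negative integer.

Step 1: insert gyc at [3, 4, 22, 31, 37] -> counters=[0,0,0,1,1,0,0,0,0,0,0,0,0,0,0,0,0,0,0,0,0,0,1,0,0,0,0,0,0,0,0,1,0,0,0,0,0,1,0,0,0]
Step 2: insert ltj at [2, 4, 7, 15, 23] -> counters=[0,0,1,1,2,0,0,1,0,0,0,0,0,0,0,1,0,0,0,0,0,0,1,1,0,0,0,0,0,0,0,1,0,0,0,0,0,1,0,0,0]
Step 3: insert kra at [0, 4, 9, 22, 30] -> counters=[1,0,1,1,3,0,0,1,0,1,0,0,0,0,0,1,0,0,0,0,0,0,2,1,0,0,0,0,0,0,1,1,0,0,0,0,0,1,0,0,0]
Step 4: insert gyc at [3, 4, 22, 31, 37] -> counters=[1,0,1,2,4,0,0,1,0,1,0,0,0,0,0,1,0,0,0,0,0,0,3,1,0,0,0,0,0,0,1,2,0,0,0,0,0,2,0,0,0]
Step 5: delete gyc at [3, 4, 22, 31, 37] -> counters=[1,0,1,1,3,0,0,1,0,1,0,0,0,0,0,1,0,0,0,0,0,0,2,1,0,0,0,0,0,0,1,1,0,0,0,0,0,1,0,0,0]
Step 6: insert kra at [0, 4, 9, 22, 30] -> counters=[2,0,1,1,4,0,0,1,0,2,0,0,0,0,0,1,0,0,0,0,0,0,3,1,0,0,0,0,0,0,2,1,0,0,0,0,0,1,0,0,0]
Step 7: insert gyc at [3, 4, 22, 31, 37] -> counters=[2,0,1,2,5,0,0,1,0,2,0,0,0,0,0,1,0,0,0,0,0,0,4,1,0,0,0,0,0,0,2,2,0,0,0,0,0,2,0,0,0]
Step 8: delete kra at [0, 4, 9, 22, 30] -> counters=[1,0,1,2,4,0,0,1,0,1,0,0,0,0,0,1,0,0,0,0,0,0,3,1,0,0,0,0,0,0,1,2,0,0,0,0,0,2,0,0,0]
Step 9: insert ltj at [2, 4, 7, 15, 23] -> counters=[1,0,2,2,5,0,0,2,0,1,0,0,0,0,0,2,0,0,0,0,0,0,3,2,0,0,0,0,0,0,1,2,0,0,0,0,0,2,0,0,0]
Step 10: insert gyc at [3, 4, 22, 31, 37] -> counters=[1,0,2,3,6,0,0,2,0,1,0,0,0,0,0,2,0,0,0,0,0,0,4,2,0,0,0,0,0,0,1,3,0,0,0,0,0,3,0,0,0]
Step 11: delete kra at [0, 4, 9, 22, 30] -> counters=[0,0,2,3,5,0,0,2,0,0,0,0,0,0,0,2,0,0,0,0,0,0,3,2,0,0,0,0,0,0,0,3,0,0,0,0,0,3,0,0,0]
Step 12: delete ltj at [2, 4, 7, 15, 23] -> counters=[0,0,1,3,4,0,0,1,0,0,0,0,0,0,0,1,0,0,0,0,0,0,3,1,0,0,0,0,0,0,0,3,0,0,0,0,0,3,0,0,0]
Step 13: insert gyc at [3, 4, 22, 31, 37] -> counters=[0,0,1,4,5,0,0,1,0,0,0,0,0,0,0,1,0,0,0,0,0,0,4,1,0,0,0,0,0,0,0,4,0,0,0,0,0,4,0,0,0]
Final counters=[0,0,1,4,5,0,0,1,0,0,0,0,0,0,0,1,0,0,0,0,0,0,4,1,0,0,0,0,0,0,0,4,0,0,0,0,0,4,0,0,0] -> counters[37]=4

Answer: 4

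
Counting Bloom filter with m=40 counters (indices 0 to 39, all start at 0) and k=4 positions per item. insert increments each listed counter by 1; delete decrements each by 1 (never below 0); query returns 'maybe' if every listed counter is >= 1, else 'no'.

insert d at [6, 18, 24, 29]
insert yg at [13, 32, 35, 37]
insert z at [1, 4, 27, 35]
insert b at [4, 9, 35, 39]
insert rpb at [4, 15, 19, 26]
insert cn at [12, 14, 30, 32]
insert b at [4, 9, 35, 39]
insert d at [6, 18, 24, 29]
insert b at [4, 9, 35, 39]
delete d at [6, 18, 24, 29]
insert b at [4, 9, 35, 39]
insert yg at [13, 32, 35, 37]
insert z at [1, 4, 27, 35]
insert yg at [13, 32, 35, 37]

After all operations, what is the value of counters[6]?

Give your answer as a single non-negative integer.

Step 1: insert d at [6, 18, 24, 29] -> counters=[0,0,0,0,0,0,1,0,0,0,0,0,0,0,0,0,0,0,1,0,0,0,0,0,1,0,0,0,0,1,0,0,0,0,0,0,0,0,0,0]
Step 2: insert yg at [13, 32, 35, 37] -> counters=[0,0,0,0,0,0,1,0,0,0,0,0,0,1,0,0,0,0,1,0,0,0,0,0,1,0,0,0,0,1,0,0,1,0,0,1,0,1,0,0]
Step 3: insert z at [1, 4, 27, 35] -> counters=[0,1,0,0,1,0,1,0,0,0,0,0,0,1,0,0,0,0,1,0,0,0,0,0,1,0,0,1,0,1,0,0,1,0,0,2,0,1,0,0]
Step 4: insert b at [4, 9, 35, 39] -> counters=[0,1,0,0,2,0,1,0,0,1,0,0,0,1,0,0,0,0,1,0,0,0,0,0,1,0,0,1,0,1,0,0,1,0,0,3,0,1,0,1]
Step 5: insert rpb at [4, 15, 19, 26] -> counters=[0,1,0,0,3,0,1,0,0,1,0,0,0,1,0,1,0,0,1,1,0,0,0,0,1,0,1,1,0,1,0,0,1,0,0,3,0,1,0,1]
Step 6: insert cn at [12, 14, 30, 32] -> counters=[0,1,0,0,3,0,1,0,0,1,0,0,1,1,1,1,0,0,1,1,0,0,0,0,1,0,1,1,0,1,1,0,2,0,0,3,0,1,0,1]
Step 7: insert b at [4, 9, 35, 39] -> counters=[0,1,0,0,4,0,1,0,0,2,0,0,1,1,1,1,0,0,1,1,0,0,0,0,1,0,1,1,0,1,1,0,2,0,0,4,0,1,0,2]
Step 8: insert d at [6, 18, 24, 29] -> counters=[0,1,0,0,4,0,2,0,0,2,0,0,1,1,1,1,0,0,2,1,0,0,0,0,2,0,1,1,0,2,1,0,2,0,0,4,0,1,0,2]
Step 9: insert b at [4, 9, 35, 39] -> counters=[0,1,0,0,5,0,2,0,0,3,0,0,1,1,1,1,0,0,2,1,0,0,0,0,2,0,1,1,0,2,1,0,2,0,0,5,0,1,0,3]
Step 10: delete d at [6, 18, 24, 29] -> counters=[0,1,0,0,5,0,1,0,0,3,0,0,1,1,1,1,0,0,1,1,0,0,0,0,1,0,1,1,0,1,1,0,2,0,0,5,0,1,0,3]
Step 11: insert b at [4, 9, 35, 39] -> counters=[0,1,0,0,6,0,1,0,0,4,0,0,1,1,1,1,0,0,1,1,0,0,0,0,1,0,1,1,0,1,1,0,2,0,0,6,0,1,0,4]
Step 12: insert yg at [13, 32, 35, 37] -> counters=[0,1,0,0,6,0,1,0,0,4,0,0,1,2,1,1,0,0,1,1,0,0,0,0,1,0,1,1,0,1,1,0,3,0,0,7,0,2,0,4]
Step 13: insert z at [1, 4, 27, 35] -> counters=[0,2,0,0,7,0,1,0,0,4,0,0,1,2,1,1,0,0,1,1,0,0,0,0,1,0,1,2,0,1,1,0,3,0,0,8,0,2,0,4]
Step 14: insert yg at [13, 32, 35, 37] -> counters=[0,2,0,0,7,0,1,0,0,4,0,0,1,3,1,1,0,0,1,1,0,0,0,0,1,0,1,2,0,1,1,0,4,0,0,9,0,3,0,4]
Final counters=[0,2,0,0,7,0,1,0,0,4,0,0,1,3,1,1,0,0,1,1,0,0,0,0,1,0,1,2,0,1,1,0,4,0,0,9,0,3,0,4] -> counters[6]=1

Answer: 1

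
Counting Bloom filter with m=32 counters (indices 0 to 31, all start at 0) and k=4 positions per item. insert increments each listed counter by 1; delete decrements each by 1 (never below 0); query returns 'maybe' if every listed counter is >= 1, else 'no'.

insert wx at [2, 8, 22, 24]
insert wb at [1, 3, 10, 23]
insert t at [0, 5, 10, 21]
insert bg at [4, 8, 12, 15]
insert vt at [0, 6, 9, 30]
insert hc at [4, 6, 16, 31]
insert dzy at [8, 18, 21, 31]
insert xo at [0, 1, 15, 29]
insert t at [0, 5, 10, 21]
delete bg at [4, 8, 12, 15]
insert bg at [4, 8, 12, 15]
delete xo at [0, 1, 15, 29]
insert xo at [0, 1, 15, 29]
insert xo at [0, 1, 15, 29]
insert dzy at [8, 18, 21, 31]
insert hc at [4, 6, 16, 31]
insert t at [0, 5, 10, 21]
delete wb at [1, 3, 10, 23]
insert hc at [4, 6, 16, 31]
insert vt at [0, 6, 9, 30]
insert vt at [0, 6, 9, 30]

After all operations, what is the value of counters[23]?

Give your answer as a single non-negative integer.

Step 1: insert wx at [2, 8, 22, 24] -> counters=[0,0,1,0,0,0,0,0,1,0,0,0,0,0,0,0,0,0,0,0,0,0,1,0,1,0,0,0,0,0,0,0]
Step 2: insert wb at [1, 3, 10, 23] -> counters=[0,1,1,1,0,0,0,0,1,0,1,0,0,0,0,0,0,0,0,0,0,0,1,1,1,0,0,0,0,0,0,0]
Step 3: insert t at [0, 5, 10, 21] -> counters=[1,1,1,1,0,1,0,0,1,0,2,0,0,0,0,0,0,0,0,0,0,1,1,1,1,0,0,0,0,0,0,0]
Step 4: insert bg at [4, 8, 12, 15] -> counters=[1,1,1,1,1,1,0,0,2,0,2,0,1,0,0,1,0,0,0,0,0,1,1,1,1,0,0,0,0,0,0,0]
Step 5: insert vt at [0, 6, 9, 30] -> counters=[2,1,1,1,1,1,1,0,2,1,2,0,1,0,0,1,0,0,0,0,0,1,1,1,1,0,0,0,0,0,1,0]
Step 6: insert hc at [4, 6, 16, 31] -> counters=[2,1,1,1,2,1,2,0,2,1,2,0,1,0,0,1,1,0,0,0,0,1,1,1,1,0,0,0,0,0,1,1]
Step 7: insert dzy at [8, 18, 21, 31] -> counters=[2,1,1,1,2,1,2,0,3,1,2,0,1,0,0,1,1,0,1,0,0,2,1,1,1,0,0,0,0,0,1,2]
Step 8: insert xo at [0, 1, 15, 29] -> counters=[3,2,1,1,2,1,2,0,3,1,2,0,1,0,0,2,1,0,1,0,0,2,1,1,1,0,0,0,0,1,1,2]
Step 9: insert t at [0, 5, 10, 21] -> counters=[4,2,1,1,2,2,2,0,3,1,3,0,1,0,0,2,1,0,1,0,0,3,1,1,1,0,0,0,0,1,1,2]
Step 10: delete bg at [4, 8, 12, 15] -> counters=[4,2,1,1,1,2,2,0,2,1,3,0,0,0,0,1,1,0,1,0,0,3,1,1,1,0,0,0,0,1,1,2]
Step 11: insert bg at [4, 8, 12, 15] -> counters=[4,2,1,1,2,2,2,0,3,1,3,0,1,0,0,2,1,0,1,0,0,3,1,1,1,0,0,0,0,1,1,2]
Step 12: delete xo at [0, 1, 15, 29] -> counters=[3,1,1,1,2,2,2,0,3,1,3,0,1,0,0,1,1,0,1,0,0,3,1,1,1,0,0,0,0,0,1,2]
Step 13: insert xo at [0, 1, 15, 29] -> counters=[4,2,1,1,2,2,2,0,3,1,3,0,1,0,0,2,1,0,1,0,0,3,1,1,1,0,0,0,0,1,1,2]
Step 14: insert xo at [0, 1, 15, 29] -> counters=[5,3,1,1,2,2,2,0,3,1,3,0,1,0,0,3,1,0,1,0,0,3,1,1,1,0,0,0,0,2,1,2]
Step 15: insert dzy at [8, 18, 21, 31] -> counters=[5,3,1,1,2,2,2,0,4,1,3,0,1,0,0,3,1,0,2,0,0,4,1,1,1,0,0,0,0,2,1,3]
Step 16: insert hc at [4, 6, 16, 31] -> counters=[5,3,1,1,3,2,3,0,4,1,3,0,1,0,0,3,2,0,2,0,0,4,1,1,1,0,0,0,0,2,1,4]
Step 17: insert t at [0, 5, 10, 21] -> counters=[6,3,1,1,3,3,3,0,4,1,4,0,1,0,0,3,2,0,2,0,0,5,1,1,1,0,0,0,0,2,1,4]
Step 18: delete wb at [1, 3, 10, 23] -> counters=[6,2,1,0,3,3,3,0,4,1,3,0,1,0,0,3,2,0,2,0,0,5,1,0,1,0,0,0,0,2,1,4]
Step 19: insert hc at [4, 6, 16, 31] -> counters=[6,2,1,0,4,3,4,0,4,1,3,0,1,0,0,3,3,0,2,0,0,5,1,0,1,0,0,0,0,2,1,5]
Step 20: insert vt at [0, 6, 9, 30] -> counters=[7,2,1,0,4,3,5,0,4,2,3,0,1,0,0,3,3,0,2,0,0,5,1,0,1,0,0,0,0,2,2,5]
Step 21: insert vt at [0, 6, 9, 30] -> counters=[8,2,1,0,4,3,6,0,4,3,3,0,1,0,0,3,3,0,2,0,0,5,1,0,1,0,0,0,0,2,3,5]
Final counters=[8,2,1,0,4,3,6,0,4,3,3,0,1,0,0,3,3,0,2,0,0,5,1,0,1,0,0,0,0,2,3,5] -> counters[23]=0

Answer: 0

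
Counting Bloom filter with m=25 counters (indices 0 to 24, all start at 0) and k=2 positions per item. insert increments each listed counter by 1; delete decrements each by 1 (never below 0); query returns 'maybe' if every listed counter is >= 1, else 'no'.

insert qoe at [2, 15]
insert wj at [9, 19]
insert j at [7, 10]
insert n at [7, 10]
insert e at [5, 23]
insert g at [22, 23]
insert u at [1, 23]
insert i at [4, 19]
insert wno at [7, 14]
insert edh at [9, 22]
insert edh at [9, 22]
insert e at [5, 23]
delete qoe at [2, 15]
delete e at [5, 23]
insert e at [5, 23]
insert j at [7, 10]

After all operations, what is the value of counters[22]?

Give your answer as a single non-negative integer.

Step 1: insert qoe at [2, 15] -> counters=[0,0,1,0,0,0,0,0,0,0,0,0,0,0,0,1,0,0,0,0,0,0,0,0,0]
Step 2: insert wj at [9, 19] -> counters=[0,0,1,0,0,0,0,0,0,1,0,0,0,0,0,1,0,0,0,1,0,0,0,0,0]
Step 3: insert j at [7, 10] -> counters=[0,0,1,0,0,0,0,1,0,1,1,0,0,0,0,1,0,0,0,1,0,0,0,0,0]
Step 4: insert n at [7, 10] -> counters=[0,0,1,0,0,0,0,2,0,1,2,0,0,0,0,1,0,0,0,1,0,0,0,0,0]
Step 5: insert e at [5, 23] -> counters=[0,0,1,0,0,1,0,2,0,1,2,0,0,0,0,1,0,0,0,1,0,0,0,1,0]
Step 6: insert g at [22, 23] -> counters=[0,0,1,0,0,1,0,2,0,1,2,0,0,0,0,1,0,0,0,1,0,0,1,2,0]
Step 7: insert u at [1, 23] -> counters=[0,1,1,0,0,1,0,2,0,1,2,0,0,0,0,1,0,0,0,1,0,0,1,3,0]
Step 8: insert i at [4, 19] -> counters=[0,1,1,0,1,1,0,2,0,1,2,0,0,0,0,1,0,0,0,2,0,0,1,3,0]
Step 9: insert wno at [7, 14] -> counters=[0,1,1,0,1,1,0,3,0,1,2,0,0,0,1,1,0,0,0,2,0,0,1,3,0]
Step 10: insert edh at [9, 22] -> counters=[0,1,1,0,1,1,0,3,0,2,2,0,0,0,1,1,0,0,0,2,0,0,2,3,0]
Step 11: insert edh at [9, 22] -> counters=[0,1,1,0,1,1,0,3,0,3,2,0,0,0,1,1,0,0,0,2,0,0,3,3,0]
Step 12: insert e at [5, 23] -> counters=[0,1,1,0,1,2,0,3,0,3,2,0,0,0,1,1,0,0,0,2,0,0,3,4,0]
Step 13: delete qoe at [2, 15] -> counters=[0,1,0,0,1,2,0,3,0,3,2,0,0,0,1,0,0,0,0,2,0,0,3,4,0]
Step 14: delete e at [5, 23] -> counters=[0,1,0,0,1,1,0,3,0,3,2,0,0,0,1,0,0,0,0,2,0,0,3,3,0]
Step 15: insert e at [5, 23] -> counters=[0,1,0,0,1,2,0,3,0,3,2,0,0,0,1,0,0,0,0,2,0,0,3,4,0]
Step 16: insert j at [7, 10] -> counters=[0,1,0,0,1,2,0,4,0,3,3,0,0,0,1,0,0,0,0,2,0,0,3,4,0]
Final counters=[0,1,0,0,1,2,0,4,0,3,3,0,0,0,1,0,0,0,0,2,0,0,3,4,0] -> counters[22]=3

Answer: 3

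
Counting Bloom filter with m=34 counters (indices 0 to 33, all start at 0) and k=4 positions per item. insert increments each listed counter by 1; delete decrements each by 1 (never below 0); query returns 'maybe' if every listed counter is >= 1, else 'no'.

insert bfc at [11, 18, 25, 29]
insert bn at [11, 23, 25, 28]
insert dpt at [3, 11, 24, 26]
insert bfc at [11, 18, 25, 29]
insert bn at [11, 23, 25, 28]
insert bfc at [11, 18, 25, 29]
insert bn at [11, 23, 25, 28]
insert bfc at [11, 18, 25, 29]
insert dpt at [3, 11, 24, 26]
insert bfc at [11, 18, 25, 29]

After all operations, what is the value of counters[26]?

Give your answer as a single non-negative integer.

Answer: 2

Derivation:
Step 1: insert bfc at [11, 18, 25, 29] -> counters=[0,0,0,0,0,0,0,0,0,0,0,1,0,0,0,0,0,0,1,0,0,0,0,0,0,1,0,0,0,1,0,0,0,0]
Step 2: insert bn at [11, 23, 25, 28] -> counters=[0,0,0,0,0,0,0,0,0,0,0,2,0,0,0,0,0,0,1,0,0,0,0,1,0,2,0,0,1,1,0,0,0,0]
Step 3: insert dpt at [3, 11, 24, 26] -> counters=[0,0,0,1,0,0,0,0,0,0,0,3,0,0,0,0,0,0,1,0,0,0,0,1,1,2,1,0,1,1,0,0,0,0]
Step 4: insert bfc at [11, 18, 25, 29] -> counters=[0,0,0,1,0,0,0,0,0,0,0,4,0,0,0,0,0,0,2,0,0,0,0,1,1,3,1,0,1,2,0,0,0,0]
Step 5: insert bn at [11, 23, 25, 28] -> counters=[0,0,0,1,0,0,0,0,0,0,0,5,0,0,0,0,0,0,2,0,0,0,0,2,1,4,1,0,2,2,0,0,0,0]
Step 6: insert bfc at [11, 18, 25, 29] -> counters=[0,0,0,1,0,0,0,0,0,0,0,6,0,0,0,0,0,0,3,0,0,0,0,2,1,5,1,0,2,3,0,0,0,0]
Step 7: insert bn at [11, 23, 25, 28] -> counters=[0,0,0,1,0,0,0,0,0,0,0,7,0,0,0,0,0,0,3,0,0,0,0,3,1,6,1,0,3,3,0,0,0,0]
Step 8: insert bfc at [11, 18, 25, 29] -> counters=[0,0,0,1,0,0,0,0,0,0,0,8,0,0,0,0,0,0,4,0,0,0,0,3,1,7,1,0,3,4,0,0,0,0]
Step 9: insert dpt at [3, 11, 24, 26] -> counters=[0,0,0,2,0,0,0,0,0,0,0,9,0,0,0,0,0,0,4,0,0,0,0,3,2,7,2,0,3,4,0,0,0,0]
Step 10: insert bfc at [11, 18, 25, 29] -> counters=[0,0,0,2,0,0,0,0,0,0,0,10,0,0,0,0,0,0,5,0,0,0,0,3,2,8,2,0,3,5,0,0,0,0]
Final counters=[0,0,0,2,0,0,0,0,0,0,0,10,0,0,0,0,0,0,5,0,0,0,0,3,2,8,2,0,3,5,0,0,0,0] -> counters[26]=2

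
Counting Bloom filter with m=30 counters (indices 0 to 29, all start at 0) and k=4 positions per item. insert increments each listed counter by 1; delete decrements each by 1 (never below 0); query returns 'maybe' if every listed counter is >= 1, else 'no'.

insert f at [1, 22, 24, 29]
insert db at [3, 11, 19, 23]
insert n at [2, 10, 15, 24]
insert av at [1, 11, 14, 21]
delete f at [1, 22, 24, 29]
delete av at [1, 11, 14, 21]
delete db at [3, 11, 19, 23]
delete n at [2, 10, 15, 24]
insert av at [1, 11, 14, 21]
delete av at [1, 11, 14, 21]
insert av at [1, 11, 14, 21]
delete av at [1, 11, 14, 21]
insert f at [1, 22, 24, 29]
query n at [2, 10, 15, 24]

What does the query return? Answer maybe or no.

Step 1: insert f at [1, 22, 24, 29] -> counters=[0,1,0,0,0,0,0,0,0,0,0,0,0,0,0,0,0,0,0,0,0,0,1,0,1,0,0,0,0,1]
Step 2: insert db at [3, 11, 19, 23] -> counters=[0,1,0,1,0,0,0,0,0,0,0,1,0,0,0,0,0,0,0,1,0,0,1,1,1,0,0,0,0,1]
Step 3: insert n at [2, 10, 15, 24] -> counters=[0,1,1,1,0,0,0,0,0,0,1,1,0,0,0,1,0,0,0,1,0,0,1,1,2,0,0,0,0,1]
Step 4: insert av at [1, 11, 14, 21] -> counters=[0,2,1,1,0,0,0,0,0,0,1,2,0,0,1,1,0,0,0,1,0,1,1,1,2,0,0,0,0,1]
Step 5: delete f at [1, 22, 24, 29] -> counters=[0,1,1,1,0,0,0,0,0,0,1,2,0,0,1,1,0,0,0,1,0,1,0,1,1,0,0,0,0,0]
Step 6: delete av at [1, 11, 14, 21] -> counters=[0,0,1,1,0,0,0,0,0,0,1,1,0,0,0,1,0,0,0,1,0,0,0,1,1,0,0,0,0,0]
Step 7: delete db at [3, 11, 19, 23] -> counters=[0,0,1,0,0,0,0,0,0,0,1,0,0,0,0,1,0,0,0,0,0,0,0,0,1,0,0,0,0,0]
Step 8: delete n at [2, 10, 15, 24] -> counters=[0,0,0,0,0,0,0,0,0,0,0,0,0,0,0,0,0,0,0,0,0,0,0,0,0,0,0,0,0,0]
Step 9: insert av at [1, 11, 14, 21] -> counters=[0,1,0,0,0,0,0,0,0,0,0,1,0,0,1,0,0,0,0,0,0,1,0,0,0,0,0,0,0,0]
Step 10: delete av at [1, 11, 14, 21] -> counters=[0,0,0,0,0,0,0,0,0,0,0,0,0,0,0,0,0,0,0,0,0,0,0,0,0,0,0,0,0,0]
Step 11: insert av at [1, 11, 14, 21] -> counters=[0,1,0,0,0,0,0,0,0,0,0,1,0,0,1,0,0,0,0,0,0,1,0,0,0,0,0,0,0,0]
Step 12: delete av at [1, 11, 14, 21] -> counters=[0,0,0,0,0,0,0,0,0,0,0,0,0,0,0,0,0,0,0,0,0,0,0,0,0,0,0,0,0,0]
Step 13: insert f at [1, 22, 24, 29] -> counters=[0,1,0,0,0,0,0,0,0,0,0,0,0,0,0,0,0,0,0,0,0,0,1,0,1,0,0,0,0,1]
Query n: check counters[2]=0 counters[10]=0 counters[15]=0 counters[24]=1 -> no

Answer: no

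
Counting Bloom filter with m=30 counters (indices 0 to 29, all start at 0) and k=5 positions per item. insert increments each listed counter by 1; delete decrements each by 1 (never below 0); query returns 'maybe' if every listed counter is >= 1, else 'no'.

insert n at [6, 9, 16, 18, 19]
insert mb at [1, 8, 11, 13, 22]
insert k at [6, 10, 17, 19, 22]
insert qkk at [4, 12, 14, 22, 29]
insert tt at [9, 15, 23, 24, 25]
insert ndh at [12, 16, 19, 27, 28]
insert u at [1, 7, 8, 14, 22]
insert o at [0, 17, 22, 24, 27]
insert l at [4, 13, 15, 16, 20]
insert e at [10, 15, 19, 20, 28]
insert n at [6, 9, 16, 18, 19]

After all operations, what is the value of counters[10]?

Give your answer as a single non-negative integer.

Answer: 2

Derivation:
Step 1: insert n at [6, 9, 16, 18, 19] -> counters=[0,0,0,0,0,0,1,0,0,1,0,0,0,0,0,0,1,0,1,1,0,0,0,0,0,0,0,0,0,0]
Step 2: insert mb at [1, 8, 11, 13, 22] -> counters=[0,1,0,0,0,0,1,0,1,1,0,1,0,1,0,0,1,0,1,1,0,0,1,0,0,0,0,0,0,0]
Step 3: insert k at [6, 10, 17, 19, 22] -> counters=[0,1,0,0,0,0,2,0,1,1,1,1,0,1,0,0,1,1,1,2,0,0,2,0,0,0,0,0,0,0]
Step 4: insert qkk at [4, 12, 14, 22, 29] -> counters=[0,1,0,0,1,0,2,0,1,1,1,1,1,1,1,0,1,1,1,2,0,0,3,0,0,0,0,0,0,1]
Step 5: insert tt at [9, 15, 23, 24, 25] -> counters=[0,1,0,0,1,0,2,0,1,2,1,1,1,1,1,1,1,1,1,2,0,0,3,1,1,1,0,0,0,1]
Step 6: insert ndh at [12, 16, 19, 27, 28] -> counters=[0,1,0,0,1,0,2,0,1,2,1,1,2,1,1,1,2,1,1,3,0,0,3,1,1,1,0,1,1,1]
Step 7: insert u at [1, 7, 8, 14, 22] -> counters=[0,2,0,0,1,0,2,1,2,2,1,1,2,1,2,1,2,1,1,3,0,0,4,1,1,1,0,1,1,1]
Step 8: insert o at [0, 17, 22, 24, 27] -> counters=[1,2,0,0,1,0,2,1,2,2,1,1,2,1,2,1,2,2,1,3,0,0,5,1,2,1,0,2,1,1]
Step 9: insert l at [4, 13, 15, 16, 20] -> counters=[1,2,0,0,2,0,2,1,2,2,1,1,2,2,2,2,3,2,1,3,1,0,5,1,2,1,0,2,1,1]
Step 10: insert e at [10, 15, 19, 20, 28] -> counters=[1,2,0,0,2,0,2,1,2,2,2,1,2,2,2,3,3,2,1,4,2,0,5,1,2,1,0,2,2,1]
Step 11: insert n at [6, 9, 16, 18, 19] -> counters=[1,2,0,0,2,0,3,1,2,3,2,1,2,2,2,3,4,2,2,5,2,0,5,1,2,1,0,2,2,1]
Final counters=[1,2,0,0,2,0,3,1,2,3,2,1,2,2,2,3,4,2,2,5,2,0,5,1,2,1,0,2,2,1] -> counters[10]=2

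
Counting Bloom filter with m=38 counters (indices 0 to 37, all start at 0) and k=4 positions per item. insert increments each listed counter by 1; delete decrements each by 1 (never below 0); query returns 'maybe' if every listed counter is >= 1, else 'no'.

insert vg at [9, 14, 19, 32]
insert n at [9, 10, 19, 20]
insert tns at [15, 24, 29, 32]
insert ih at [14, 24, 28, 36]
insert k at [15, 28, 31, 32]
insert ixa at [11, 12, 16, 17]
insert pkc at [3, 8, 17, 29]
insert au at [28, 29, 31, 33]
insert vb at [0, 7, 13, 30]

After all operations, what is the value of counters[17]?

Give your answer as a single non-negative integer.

Step 1: insert vg at [9, 14, 19, 32] -> counters=[0,0,0,0,0,0,0,0,0,1,0,0,0,0,1,0,0,0,0,1,0,0,0,0,0,0,0,0,0,0,0,0,1,0,0,0,0,0]
Step 2: insert n at [9, 10, 19, 20] -> counters=[0,0,0,0,0,0,0,0,0,2,1,0,0,0,1,0,0,0,0,2,1,0,0,0,0,0,0,0,0,0,0,0,1,0,0,0,0,0]
Step 3: insert tns at [15, 24, 29, 32] -> counters=[0,0,0,0,0,0,0,0,0,2,1,0,0,0,1,1,0,0,0,2,1,0,0,0,1,0,0,0,0,1,0,0,2,0,0,0,0,0]
Step 4: insert ih at [14, 24, 28, 36] -> counters=[0,0,0,0,0,0,0,0,0,2,1,0,0,0,2,1,0,0,0,2,1,0,0,0,2,0,0,0,1,1,0,0,2,0,0,0,1,0]
Step 5: insert k at [15, 28, 31, 32] -> counters=[0,0,0,0,0,0,0,0,0,2,1,0,0,0,2,2,0,0,0,2,1,0,0,0,2,0,0,0,2,1,0,1,3,0,0,0,1,0]
Step 6: insert ixa at [11, 12, 16, 17] -> counters=[0,0,0,0,0,0,0,0,0,2,1,1,1,0,2,2,1,1,0,2,1,0,0,0,2,0,0,0,2,1,0,1,3,0,0,0,1,0]
Step 7: insert pkc at [3, 8, 17, 29] -> counters=[0,0,0,1,0,0,0,0,1,2,1,1,1,0,2,2,1,2,0,2,1,0,0,0,2,0,0,0,2,2,0,1,3,0,0,0,1,0]
Step 8: insert au at [28, 29, 31, 33] -> counters=[0,0,0,1,0,0,0,0,1,2,1,1,1,0,2,2,1,2,0,2,1,0,0,0,2,0,0,0,3,3,0,2,3,1,0,0,1,0]
Step 9: insert vb at [0, 7, 13, 30] -> counters=[1,0,0,1,0,0,0,1,1,2,1,1,1,1,2,2,1,2,0,2,1,0,0,0,2,0,0,0,3,3,1,2,3,1,0,0,1,0]
Final counters=[1,0,0,1,0,0,0,1,1,2,1,1,1,1,2,2,1,2,0,2,1,0,0,0,2,0,0,0,3,3,1,2,3,1,0,0,1,0] -> counters[17]=2

Answer: 2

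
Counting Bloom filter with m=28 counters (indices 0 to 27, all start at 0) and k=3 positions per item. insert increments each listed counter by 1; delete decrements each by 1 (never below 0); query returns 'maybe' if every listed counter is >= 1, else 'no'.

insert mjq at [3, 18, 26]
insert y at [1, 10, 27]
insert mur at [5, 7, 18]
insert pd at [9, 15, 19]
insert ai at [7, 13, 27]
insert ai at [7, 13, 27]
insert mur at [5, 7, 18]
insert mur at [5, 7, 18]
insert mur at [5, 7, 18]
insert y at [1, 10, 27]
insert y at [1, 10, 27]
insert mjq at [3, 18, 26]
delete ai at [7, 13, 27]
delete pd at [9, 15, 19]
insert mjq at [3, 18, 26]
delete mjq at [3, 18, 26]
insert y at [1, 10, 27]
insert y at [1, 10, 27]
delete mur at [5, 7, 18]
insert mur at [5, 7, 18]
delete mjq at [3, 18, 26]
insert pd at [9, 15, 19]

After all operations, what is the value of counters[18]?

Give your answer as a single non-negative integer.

Step 1: insert mjq at [3, 18, 26] -> counters=[0,0,0,1,0,0,0,0,0,0,0,0,0,0,0,0,0,0,1,0,0,0,0,0,0,0,1,0]
Step 2: insert y at [1, 10, 27] -> counters=[0,1,0,1,0,0,0,0,0,0,1,0,0,0,0,0,0,0,1,0,0,0,0,0,0,0,1,1]
Step 3: insert mur at [5, 7, 18] -> counters=[0,1,0,1,0,1,0,1,0,0,1,0,0,0,0,0,0,0,2,0,0,0,0,0,0,0,1,1]
Step 4: insert pd at [9, 15, 19] -> counters=[0,1,0,1,0,1,0,1,0,1,1,0,0,0,0,1,0,0,2,1,0,0,0,0,0,0,1,1]
Step 5: insert ai at [7, 13, 27] -> counters=[0,1,0,1,0,1,0,2,0,1,1,0,0,1,0,1,0,0,2,1,0,0,0,0,0,0,1,2]
Step 6: insert ai at [7, 13, 27] -> counters=[0,1,0,1,0,1,0,3,0,1,1,0,0,2,0,1,0,0,2,1,0,0,0,0,0,0,1,3]
Step 7: insert mur at [5, 7, 18] -> counters=[0,1,0,1,0,2,0,4,0,1,1,0,0,2,0,1,0,0,3,1,0,0,0,0,0,0,1,3]
Step 8: insert mur at [5, 7, 18] -> counters=[0,1,0,1,0,3,0,5,0,1,1,0,0,2,0,1,0,0,4,1,0,0,0,0,0,0,1,3]
Step 9: insert mur at [5, 7, 18] -> counters=[0,1,0,1,0,4,0,6,0,1,1,0,0,2,0,1,0,0,5,1,0,0,0,0,0,0,1,3]
Step 10: insert y at [1, 10, 27] -> counters=[0,2,0,1,0,4,0,6,0,1,2,0,0,2,0,1,0,0,5,1,0,0,0,0,0,0,1,4]
Step 11: insert y at [1, 10, 27] -> counters=[0,3,0,1,0,4,0,6,0,1,3,0,0,2,0,1,0,0,5,1,0,0,0,0,0,0,1,5]
Step 12: insert mjq at [3, 18, 26] -> counters=[0,3,0,2,0,4,0,6,0,1,3,0,0,2,0,1,0,0,6,1,0,0,0,0,0,0,2,5]
Step 13: delete ai at [7, 13, 27] -> counters=[0,3,0,2,0,4,0,5,0,1,3,0,0,1,0,1,0,0,6,1,0,0,0,0,0,0,2,4]
Step 14: delete pd at [9, 15, 19] -> counters=[0,3,0,2,0,4,0,5,0,0,3,0,0,1,0,0,0,0,6,0,0,0,0,0,0,0,2,4]
Step 15: insert mjq at [3, 18, 26] -> counters=[0,3,0,3,0,4,0,5,0,0,3,0,0,1,0,0,0,0,7,0,0,0,0,0,0,0,3,4]
Step 16: delete mjq at [3, 18, 26] -> counters=[0,3,0,2,0,4,0,5,0,0,3,0,0,1,0,0,0,0,6,0,0,0,0,0,0,0,2,4]
Step 17: insert y at [1, 10, 27] -> counters=[0,4,0,2,0,4,0,5,0,0,4,0,0,1,0,0,0,0,6,0,0,0,0,0,0,0,2,5]
Step 18: insert y at [1, 10, 27] -> counters=[0,5,0,2,0,4,0,5,0,0,5,0,0,1,0,0,0,0,6,0,0,0,0,0,0,0,2,6]
Step 19: delete mur at [5, 7, 18] -> counters=[0,5,0,2,0,3,0,4,0,0,5,0,0,1,0,0,0,0,5,0,0,0,0,0,0,0,2,6]
Step 20: insert mur at [5, 7, 18] -> counters=[0,5,0,2,0,4,0,5,0,0,5,0,0,1,0,0,0,0,6,0,0,0,0,0,0,0,2,6]
Step 21: delete mjq at [3, 18, 26] -> counters=[0,5,0,1,0,4,0,5,0,0,5,0,0,1,0,0,0,0,5,0,0,0,0,0,0,0,1,6]
Step 22: insert pd at [9, 15, 19] -> counters=[0,5,0,1,0,4,0,5,0,1,5,0,0,1,0,1,0,0,5,1,0,0,0,0,0,0,1,6]
Final counters=[0,5,0,1,0,4,0,5,0,1,5,0,0,1,0,1,0,0,5,1,0,0,0,0,0,0,1,6] -> counters[18]=5

Answer: 5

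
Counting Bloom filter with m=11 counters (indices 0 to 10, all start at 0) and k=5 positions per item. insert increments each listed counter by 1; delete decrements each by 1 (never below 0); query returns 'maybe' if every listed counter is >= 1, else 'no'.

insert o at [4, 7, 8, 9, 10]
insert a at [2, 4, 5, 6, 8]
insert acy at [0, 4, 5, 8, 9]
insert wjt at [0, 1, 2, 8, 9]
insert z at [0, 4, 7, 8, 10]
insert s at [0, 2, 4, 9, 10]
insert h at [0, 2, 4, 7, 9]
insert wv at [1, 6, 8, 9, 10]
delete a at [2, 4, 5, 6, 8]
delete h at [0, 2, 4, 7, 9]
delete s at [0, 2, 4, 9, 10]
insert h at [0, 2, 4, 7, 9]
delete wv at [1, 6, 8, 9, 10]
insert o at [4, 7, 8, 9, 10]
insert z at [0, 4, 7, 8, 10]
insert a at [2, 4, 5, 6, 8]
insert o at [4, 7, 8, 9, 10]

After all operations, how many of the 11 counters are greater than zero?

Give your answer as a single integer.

Answer: 10

Derivation:
Step 1: insert o at [4, 7, 8, 9, 10] -> counters=[0,0,0,0,1,0,0,1,1,1,1]
Step 2: insert a at [2, 4, 5, 6, 8] -> counters=[0,0,1,0,2,1,1,1,2,1,1]
Step 3: insert acy at [0, 4, 5, 8, 9] -> counters=[1,0,1,0,3,2,1,1,3,2,1]
Step 4: insert wjt at [0, 1, 2, 8, 9] -> counters=[2,1,2,0,3,2,1,1,4,3,1]
Step 5: insert z at [0, 4, 7, 8, 10] -> counters=[3,1,2,0,4,2,1,2,5,3,2]
Step 6: insert s at [0, 2, 4, 9, 10] -> counters=[4,1,3,0,5,2,1,2,5,4,3]
Step 7: insert h at [0, 2, 4, 7, 9] -> counters=[5,1,4,0,6,2,1,3,5,5,3]
Step 8: insert wv at [1, 6, 8, 9, 10] -> counters=[5,2,4,0,6,2,2,3,6,6,4]
Step 9: delete a at [2, 4, 5, 6, 8] -> counters=[5,2,3,0,5,1,1,3,5,6,4]
Step 10: delete h at [0, 2, 4, 7, 9] -> counters=[4,2,2,0,4,1,1,2,5,5,4]
Step 11: delete s at [0, 2, 4, 9, 10] -> counters=[3,2,1,0,3,1,1,2,5,4,3]
Step 12: insert h at [0, 2, 4, 7, 9] -> counters=[4,2,2,0,4,1,1,3,5,5,3]
Step 13: delete wv at [1, 6, 8, 9, 10] -> counters=[4,1,2,0,4,1,0,3,4,4,2]
Step 14: insert o at [4, 7, 8, 9, 10] -> counters=[4,1,2,0,5,1,0,4,5,5,3]
Step 15: insert z at [0, 4, 7, 8, 10] -> counters=[5,1,2,0,6,1,0,5,6,5,4]
Step 16: insert a at [2, 4, 5, 6, 8] -> counters=[5,1,3,0,7,2,1,5,7,5,4]
Step 17: insert o at [4, 7, 8, 9, 10] -> counters=[5,1,3,0,8,2,1,6,8,6,5]
Final counters=[5,1,3,0,8,2,1,6,8,6,5] -> 10 nonzero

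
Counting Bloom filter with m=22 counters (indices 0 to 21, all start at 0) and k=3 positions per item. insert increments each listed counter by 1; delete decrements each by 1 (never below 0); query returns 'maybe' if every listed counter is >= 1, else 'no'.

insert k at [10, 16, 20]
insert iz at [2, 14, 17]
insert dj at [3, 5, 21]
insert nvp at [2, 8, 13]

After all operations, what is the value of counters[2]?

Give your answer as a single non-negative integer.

Step 1: insert k at [10, 16, 20] -> counters=[0,0,0,0,0,0,0,0,0,0,1,0,0,0,0,0,1,0,0,0,1,0]
Step 2: insert iz at [2, 14, 17] -> counters=[0,0,1,0,0,0,0,0,0,0,1,0,0,0,1,0,1,1,0,0,1,0]
Step 3: insert dj at [3, 5, 21] -> counters=[0,0,1,1,0,1,0,0,0,0,1,0,0,0,1,0,1,1,0,0,1,1]
Step 4: insert nvp at [2, 8, 13] -> counters=[0,0,2,1,0,1,0,0,1,0,1,0,0,1,1,0,1,1,0,0,1,1]
Final counters=[0,0,2,1,0,1,0,0,1,0,1,0,0,1,1,0,1,1,0,0,1,1] -> counters[2]=2

Answer: 2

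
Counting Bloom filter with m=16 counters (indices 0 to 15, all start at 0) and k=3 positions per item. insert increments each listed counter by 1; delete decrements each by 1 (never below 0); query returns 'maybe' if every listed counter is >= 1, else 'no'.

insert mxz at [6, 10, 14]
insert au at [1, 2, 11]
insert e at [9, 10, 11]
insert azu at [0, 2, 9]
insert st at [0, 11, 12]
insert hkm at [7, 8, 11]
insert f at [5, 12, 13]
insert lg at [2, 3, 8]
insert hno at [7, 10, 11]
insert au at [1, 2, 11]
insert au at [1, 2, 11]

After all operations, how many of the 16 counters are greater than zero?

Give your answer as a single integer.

Answer: 14

Derivation:
Step 1: insert mxz at [6, 10, 14] -> counters=[0,0,0,0,0,0,1,0,0,0,1,0,0,0,1,0]
Step 2: insert au at [1, 2, 11] -> counters=[0,1,1,0,0,0,1,0,0,0,1,1,0,0,1,0]
Step 3: insert e at [9, 10, 11] -> counters=[0,1,1,0,0,0,1,0,0,1,2,2,0,0,1,0]
Step 4: insert azu at [0, 2, 9] -> counters=[1,1,2,0,0,0,1,0,0,2,2,2,0,0,1,0]
Step 5: insert st at [0, 11, 12] -> counters=[2,1,2,0,0,0,1,0,0,2,2,3,1,0,1,0]
Step 6: insert hkm at [7, 8, 11] -> counters=[2,1,2,0,0,0,1,1,1,2,2,4,1,0,1,0]
Step 7: insert f at [5, 12, 13] -> counters=[2,1,2,0,0,1,1,1,1,2,2,4,2,1,1,0]
Step 8: insert lg at [2, 3, 8] -> counters=[2,1,3,1,0,1,1,1,2,2,2,4,2,1,1,0]
Step 9: insert hno at [7, 10, 11] -> counters=[2,1,3,1,0,1,1,2,2,2,3,5,2,1,1,0]
Step 10: insert au at [1, 2, 11] -> counters=[2,2,4,1,0,1,1,2,2,2,3,6,2,1,1,0]
Step 11: insert au at [1, 2, 11] -> counters=[2,3,5,1,0,1,1,2,2,2,3,7,2,1,1,0]
Final counters=[2,3,5,1,0,1,1,2,2,2,3,7,2,1,1,0] -> 14 nonzero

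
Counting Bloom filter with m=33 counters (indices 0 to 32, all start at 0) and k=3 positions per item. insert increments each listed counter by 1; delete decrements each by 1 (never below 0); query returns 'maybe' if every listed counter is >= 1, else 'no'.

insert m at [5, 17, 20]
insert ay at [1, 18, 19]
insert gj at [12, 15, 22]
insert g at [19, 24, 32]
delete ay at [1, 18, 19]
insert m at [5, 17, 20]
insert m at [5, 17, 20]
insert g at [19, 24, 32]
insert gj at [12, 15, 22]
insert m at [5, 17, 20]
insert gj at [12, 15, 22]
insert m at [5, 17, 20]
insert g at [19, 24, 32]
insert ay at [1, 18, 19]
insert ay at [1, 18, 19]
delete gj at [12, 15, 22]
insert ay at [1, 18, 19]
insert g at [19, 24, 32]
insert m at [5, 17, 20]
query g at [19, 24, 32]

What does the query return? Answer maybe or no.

Answer: maybe

Derivation:
Step 1: insert m at [5, 17, 20] -> counters=[0,0,0,0,0,1,0,0,0,0,0,0,0,0,0,0,0,1,0,0,1,0,0,0,0,0,0,0,0,0,0,0,0]
Step 2: insert ay at [1, 18, 19] -> counters=[0,1,0,0,0,1,0,0,0,0,0,0,0,0,0,0,0,1,1,1,1,0,0,0,0,0,0,0,0,0,0,0,0]
Step 3: insert gj at [12, 15, 22] -> counters=[0,1,0,0,0,1,0,0,0,0,0,0,1,0,0,1,0,1,1,1,1,0,1,0,0,0,0,0,0,0,0,0,0]
Step 4: insert g at [19, 24, 32] -> counters=[0,1,0,0,0,1,0,0,0,0,0,0,1,0,0,1,0,1,1,2,1,0,1,0,1,0,0,0,0,0,0,0,1]
Step 5: delete ay at [1, 18, 19] -> counters=[0,0,0,0,0,1,0,0,0,0,0,0,1,0,0,1,0,1,0,1,1,0,1,0,1,0,0,0,0,0,0,0,1]
Step 6: insert m at [5, 17, 20] -> counters=[0,0,0,0,0,2,0,0,0,0,0,0,1,0,0,1,0,2,0,1,2,0,1,0,1,0,0,0,0,0,0,0,1]
Step 7: insert m at [5, 17, 20] -> counters=[0,0,0,0,0,3,0,0,0,0,0,0,1,0,0,1,0,3,0,1,3,0,1,0,1,0,0,0,0,0,0,0,1]
Step 8: insert g at [19, 24, 32] -> counters=[0,0,0,0,0,3,0,0,0,0,0,0,1,0,0,1,0,3,0,2,3,0,1,0,2,0,0,0,0,0,0,0,2]
Step 9: insert gj at [12, 15, 22] -> counters=[0,0,0,0,0,3,0,0,0,0,0,0,2,0,0,2,0,3,0,2,3,0,2,0,2,0,0,0,0,0,0,0,2]
Step 10: insert m at [5, 17, 20] -> counters=[0,0,0,0,0,4,0,0,0,0,0,0,2,0,0,2,0,4,0,2,4,0,2,0,2,0,0,0,0,0,0,0,2]
Step 11: insert gj at [12, 15, 22] -> counters=[0,0,0,0,0,4,0,0,0,0,0,0,3,0,0,3,0,4,0,2,4,0,3,0,2,0,0,0,0,0,0,0,2]
Step 12: insert m at [5, 17, 20] -> counters=[0,0,0,0,0,5,0,0,0,0,0,0,3,0,0,3,0,5,0,2,5,0,3,0,2,0,0,0,0,0,0,0,2]
Step 13: insert g at [19, 24, 32] -> counters=[0,0,0,0,0,5,0,0,0,0,0,0,3,0,0,3,0,5,0,3,5,0,3,0,3,0,0,0,0,0,0,0,3]
Step 14: insert ay at [1, 18, 19] -> counters=[0,1,0,0,0,5,0,0,0,0,0,0,3,0,0,3,0,5,1,4,5,0,3,0,3,0,0,0,0,0,0,0,3]
Step 15: insert ay at [1, 18, 19] -> counters=[0,2,0,0,0,5,0,0,0,0,0,0,3,0,0,3,0,5,2,5,5,0,3,0,3,0,0,0,0,0,0,0,3]
Step 16: delete gj at [12, 15, 22] -> counters=[0,2,0,0,0,5,0,0,0,0,0,0,2,0,0,2,0,5,2,5,5,0,2,0,3,0,0,0,0,0,0,0,3]
Step 17: insert ay at [1, 18, 19] -> counters=[0,3,0,0,0,5,0,0,0,0,0,0,2,0,0,2,0,5,3,6,5,0,2,0,3,0,0,0,0,0,0,0,3]
Step 18: insert g at [19, 24, 32] -> counters=[0,3,0,0,0,5,0,0,0,0,0,0,2,0,0,2,0,5,3,7,5,0,2,0,4,0,0,0,0,0,0,0,4]
Step 19: insert m at [5, 17, 20] -> counters=[0,3,0,0,0,6,0,0,0,0,0,0,2,0,0,2,0,6,3,7,6,0,2,0,4,0,0,0,0,0,0,0,4]
Query g: check counters[19]=7 counters[24]=4 counters[32]=4 -> maybe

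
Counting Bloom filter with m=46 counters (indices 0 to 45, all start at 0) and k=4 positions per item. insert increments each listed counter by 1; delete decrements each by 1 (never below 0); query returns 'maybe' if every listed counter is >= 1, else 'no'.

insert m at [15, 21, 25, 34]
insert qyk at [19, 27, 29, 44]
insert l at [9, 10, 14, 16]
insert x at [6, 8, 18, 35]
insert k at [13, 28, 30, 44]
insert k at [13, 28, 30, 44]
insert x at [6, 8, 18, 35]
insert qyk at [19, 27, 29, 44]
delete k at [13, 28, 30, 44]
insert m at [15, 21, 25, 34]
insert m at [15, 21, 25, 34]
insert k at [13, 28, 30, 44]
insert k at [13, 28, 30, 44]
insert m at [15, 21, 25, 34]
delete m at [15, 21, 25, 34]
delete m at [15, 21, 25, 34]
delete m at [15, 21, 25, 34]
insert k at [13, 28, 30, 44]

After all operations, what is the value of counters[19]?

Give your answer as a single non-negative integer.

Answer: 2

Derivation:
Step 1: insert m at [15, 21, 25, 34] -> counters=[0,0,0,0,0,0,0,0,0,0,0,0,0,0,0,1,0,0,0,0,0,1,0,0,0,1,0,0,0,0,0,0,0,0,1,0,0,0,0,0,0,0,0,0,0,0]
Step 2: insert qyk at [19, 27, 29, 44] -> counters=[0,0,0,0,0,0,0,0,0,0,0,0,0,0,0,1,0,0,0,1,0,1,0,0,0,1,0,1,0,1,0,0,0,0,1,0,0,0,0,0,0,0,0,0,1,0]
Step 3: insert l at [9, 10, 14, 16] -> counters=[0,0,0,0,0,0,0,0,0,1,1,0,0,0,1,1,1,0,0,1,0,1,0,0,0,1,0,1,0,1,0,0,0,0,1,0,0,0,0,0,0,0,0,0,1,0]
Step 4: insert x at [6, 8, 18, 35] -> counters=[0,0,0,0,0,0,1,0,1,1,1,0,0,0,1,1,1,0,1,1,0,1,0,0,0,1,0,1,0,1,0,0,0,0,1,1,0,0,0,0,0,0,0,0,1,0]
Step 5: insert k at [13, 28, 30, 44] -> counters=[0,0,0,0,0,0,1,0,1,1,1,0,0,1,1,1,1,0,1,1,0,1,0,0,0,1,0,1,1,1,1,0,0,0,1,1,0,0,0,0,0,0,0,0,2,0]
Step 6: insert k at [13, 28, 30, 44] -> counters=[0,0,0,0,0,0,1,0,1,1,1,0,0,2,1,1,1,0,1,1,0,1,0,0,0,1,0,1,2,1,2,0,0,0,1,1,0,0,0,0,0,0,0,0,3,0]
Step 7: insert x at [6, 8, 18, 35] -> counters=[0,0,0,0,0,0,2,0,2,1,1,0,0,2,1,1,1,0,2,1,0,1,0,0,0,1,0,1,2,1,2,0,0,0,1,2,0,0,0,0,0,0,0,0,3,0]
Step 8: insert qyk at [19, 27, 29, 44] -> counters=[0,0,0,0,0,0,2,0,2,1,1,0,0,2,1,1,1,0,2,2,0,1,0,0,0,1,0,2,2,2,2,0,0,0,1,2,0,0,0,0,0,0,0,0,4,0]
Step 9: delete k at [13, 28, 30, 44] -> counters=[0,0,0,0,0,0,2,0,2,1,1,0,0,1,1,1,1,0,2,2,0,1,0,0,0,1,0,2,1,2,1,0,0,0,1,2,0,0,0,0,0,0,0,0,3,0]
Step 10: insert m at [15, 21, 25, 34] -> counters=[0,0,0,0,0,0,2,0,2,1,1,0,0,1,1,2,1,0,2,2,0,2,0,0,0,2,0,2,1,2,1,0,0,0,2,2,0,0,0,0,0,0,0,0,3,0]
Step 11: insert m at [15, 21, 25, 34] -> counters=[0,0,0,0,0,0,2,0,2,1,1,0,0,1,1,3,1,0,2,2,0,3,0,0,0,3,0,2,1,2,1,0,0,0,3,2,0,0,0,0,0,0,0,0,3,0]
Step 12: insert k at [13, 28, 30, 44] -> counters=[0,0,0,0,0,0,2,0,2,1,1,0,0,2,1,3,1,0,2,2,0,3,0,0,0,3,0,2,2,2,2,0,0,0,3,2,0,0,0,0,0,0,0,0,4,0]
Step 13: insert k at [13, 28, 30, 44] -> counters=[0,0,0,0,0,0,2,0,2,1,1,0,0,3,1,3,1,0,2,2,0,3,0,0,0,3,0,2,3,2,3,0,0,0,3,2,0,0,0,0,0,0,0,0,5,0]
Step 14: insert m at [15, 21, 25, 34] -> counters=[0,0,0,0,0,0,2,0,2,1,1,0,0,3,1,4,1,0,2,2,0,4,0,0,0,4,0,2,3,2,3,0,0,0,4,2,0,0,0,0,0,0,0,0,5,0]
Step 15: delete m at [15, 21, 25, 34] -> counters=[0,0,0,0,0,0,2,0,2,1,1,0,0,3,1,3,1,0,2,2,0,3,0,0,0,3,0,2,3,2,3,0,0,0,3,2,0,0,0,0,0,0,0,0,5,0]
Step 16: delete m at [15, 21, 25, 34] -> counters=[0,0,0,0,0,0,2,0,2,1,1,0,0,3,1,2,1,0,2,2,0,2,0,0,0,2,0,2,3,2,3,0,0,0,2,2,0,0,0,0,0,0,0,0,5,0]
Step 17: delete m at [15, 21, 25, 34] -> counters=[0,0,0,0,0,0,2,0,2,1,1,0,0,3,1,1,1,0,2,2,0,1,0,0,0,1,0,2,3,2,3,0,0,0,1,2,0,0,0,0,0,0,0,0,5,0]
Step 18: insert k at [13, 28, 30, 44] -> counters=[0,0,0,0,0,0,2,0,2,1,1,0,0,4,1,1,1,0,2,2,0,1,0,0,0,1,0,2,4,2,4,0,0,0,1,2,0,0,0,0,0,0,0,0,6,0]
Final counters=[0,0,0,0,0,0,2,0,2,1,1,0,0,4,1,1,1,0,2,2,0,1,0,0,0,1,0,2,4,2,4,0,0,0,1,2,0,0,0,0,0,0,0,0,6,0] -> counters[19]=2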